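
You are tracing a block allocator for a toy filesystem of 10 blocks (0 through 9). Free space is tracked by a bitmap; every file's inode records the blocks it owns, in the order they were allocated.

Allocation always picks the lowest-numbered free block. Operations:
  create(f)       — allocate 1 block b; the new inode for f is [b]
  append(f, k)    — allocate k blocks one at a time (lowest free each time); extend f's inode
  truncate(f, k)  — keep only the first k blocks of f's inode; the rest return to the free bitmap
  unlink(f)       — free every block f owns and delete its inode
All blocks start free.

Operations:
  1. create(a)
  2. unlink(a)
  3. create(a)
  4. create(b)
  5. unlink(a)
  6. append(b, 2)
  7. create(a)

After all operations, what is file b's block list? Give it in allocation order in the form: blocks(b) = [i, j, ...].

create(a): bitmap=F......... | a=[0]
unlink(a): bitmap=.......... | 
create(a): bitmap=F......... | a=[0]
create(b): bitmap=FF........ | a=[0] b=[1]
unlink(a): bitmap=.F........ | b=[1]
append(b, 2): bitmap=FFF....... | b=[1, 0, 2]
create(a): bitmap=FFFF...... | a=[3] b=[1, 0, 2]

blocks(b) = [1, 0, 2]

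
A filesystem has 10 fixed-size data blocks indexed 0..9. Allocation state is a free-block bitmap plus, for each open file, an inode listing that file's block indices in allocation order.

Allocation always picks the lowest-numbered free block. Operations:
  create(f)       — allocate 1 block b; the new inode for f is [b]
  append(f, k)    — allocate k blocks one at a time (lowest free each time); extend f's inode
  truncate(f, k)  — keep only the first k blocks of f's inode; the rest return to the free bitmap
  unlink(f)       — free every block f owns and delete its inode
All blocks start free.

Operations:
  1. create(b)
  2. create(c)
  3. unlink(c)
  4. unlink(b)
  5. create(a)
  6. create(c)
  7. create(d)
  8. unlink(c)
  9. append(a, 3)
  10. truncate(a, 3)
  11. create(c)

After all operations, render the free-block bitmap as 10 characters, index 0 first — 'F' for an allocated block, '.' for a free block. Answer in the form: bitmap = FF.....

create(b): bitmap=F......... | b=[0]
create(c): bitmap=FF........ | b=[0] c=[1]
unlink(c): bitmap=F......... | b=[0]
unlink(b): bitmap=.......... | 
create(a): bitmap=F......... | a=[0]
create(c): bitmap=FF........ | a=[0] c=[1]
create(d): bitmap=FFF....... | a=[0] c=[1] d=[2]
unlink(c): bitmap=F.F....... | a=[0] d=[2]
append(a, 3): bitmap=FFFFF..... | a=[0, 1, 3, 4] d=[2]
truncate(a, 3): bitmap=FFFF...... | a=[0, 1, 3] d=[2]
create(c): bitmap=FFFFF..... | a=[0, 1, 3] c=[4] d=[2]

bitmap = FFFFF.....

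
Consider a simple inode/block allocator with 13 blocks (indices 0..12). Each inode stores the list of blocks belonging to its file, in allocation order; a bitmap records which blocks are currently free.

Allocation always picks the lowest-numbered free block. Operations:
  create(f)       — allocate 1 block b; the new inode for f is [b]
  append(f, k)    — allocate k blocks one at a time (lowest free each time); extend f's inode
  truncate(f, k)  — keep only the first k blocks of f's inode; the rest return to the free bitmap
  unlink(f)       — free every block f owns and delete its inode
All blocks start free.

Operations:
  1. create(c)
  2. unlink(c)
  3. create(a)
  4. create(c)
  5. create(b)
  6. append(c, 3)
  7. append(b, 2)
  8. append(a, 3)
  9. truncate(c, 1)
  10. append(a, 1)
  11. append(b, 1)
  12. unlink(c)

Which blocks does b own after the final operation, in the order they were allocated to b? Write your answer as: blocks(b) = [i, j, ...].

blocks(b) = [2, 6, 7, 4]

  1. create(c)  ⇒  F............  {c→[0]}
  2. unlink(c)  ⇒  .............  {}
  3. create(a)  ⇒  F............  {a→[0]}
  4. create(c)  ⇒  FF...........  {a→[0]; c→[1]}
  5. create(b)  ⇒  FFF..........  {a→[0]; b→[2]; c→[1]}
  6. append(c, 3)  ⇒  FFFFFF.......  {a→[0]; b→[2]; c→[1, 3, 4, 5]}
  7. append(b, 2)  ⇒  FFFFFFFF.....  {a→[0]; b→[2, 6, 7]; c→[1, 3, 4, 5]}
  8. append(a, 3)  ⇒  FFFFFFFFFFF..  {a→[0, 8, 9, 10]; b→[2, 6, 7]; c→[1, 3, 4, 5]}
  9. truncate(c, 1)  ⇒  FFF...FFFFF..  {a→[0, 8, 9, 10]; b→[2, 6, 7]; c→[1]}
  10. append(a, 1)  ⇒  FFFF..FFFFF..  {a→[0, 8, 9, 10, 3]; b→[2, 6, 7]; c→[1]}
  11. append(b, 1)  ⇒  FFFFF.FFFFF..  {a→[0, 8, 9, 10, 3]; b→[2, 6, 7, 4]; c→[1]}
  12. unlink(c)  ⇒  F.FFF.FFFFF..  {a→[0, 8, 9, 10, 3]; b→[2, 6, 7, 4]}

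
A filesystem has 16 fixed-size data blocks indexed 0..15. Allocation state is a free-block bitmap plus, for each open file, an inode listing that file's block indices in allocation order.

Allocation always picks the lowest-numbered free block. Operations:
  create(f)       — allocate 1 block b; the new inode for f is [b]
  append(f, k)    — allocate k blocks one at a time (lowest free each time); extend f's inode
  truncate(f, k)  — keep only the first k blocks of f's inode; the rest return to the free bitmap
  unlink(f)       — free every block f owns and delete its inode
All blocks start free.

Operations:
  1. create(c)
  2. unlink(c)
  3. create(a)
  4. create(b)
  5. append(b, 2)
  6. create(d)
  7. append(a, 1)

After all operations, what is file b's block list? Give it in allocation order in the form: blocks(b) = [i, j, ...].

blocks(b) = [1, 2, 3]

[1] create(c) — c=0 (map F...............)
[2] unlink(c) —  (map ................)
[3] create(a) — a=0 (map F...............)
[4] create(b) — a=0 b=1 (map FF..............)
[5] append(b, 2) — a=0 b=1,2,3 (map FFFF............)
[6] create(d) — a=0 b=1,2,3 d=4 (map FFFFF...........)
[7] append(a, 1) — a=0,5 b=1,2,3 d=4 (map FFFFFF..........)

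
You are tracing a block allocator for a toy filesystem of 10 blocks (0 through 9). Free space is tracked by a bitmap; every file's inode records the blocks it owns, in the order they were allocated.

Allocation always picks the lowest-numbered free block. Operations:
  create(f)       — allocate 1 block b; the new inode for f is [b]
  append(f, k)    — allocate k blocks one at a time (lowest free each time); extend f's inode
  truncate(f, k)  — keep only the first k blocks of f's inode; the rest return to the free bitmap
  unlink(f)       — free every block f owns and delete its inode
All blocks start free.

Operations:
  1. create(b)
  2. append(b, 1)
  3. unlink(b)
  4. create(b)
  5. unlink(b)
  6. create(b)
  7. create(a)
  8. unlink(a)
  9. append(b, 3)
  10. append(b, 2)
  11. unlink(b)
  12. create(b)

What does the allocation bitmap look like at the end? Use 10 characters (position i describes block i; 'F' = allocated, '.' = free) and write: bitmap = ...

bitmap = F.........

create(b): bitmap=F......... | b=[0]
append(b, 1): bitmap=FF........ | b=[0, 1]
unlink(b): bitmap=.......... | 
create(b): bitmap=F......... | b=[0]
unlink(b): bitmap=.......... | 
create(b): bitmap=F......... | b=[0]
create(a): bitmap=FF........ | a=[1] b=[0]
unlink(a): bitmap=F......... | b=[0]
append(b, 3): bitmap=FFFF...... | b=[0, 1, 2, 3]
append(b, 2): bitmap=FFFFFF.... | b=[0, 1, 2, 3, 4, 5]
unlink(b): bitmap=.......... | 
create(b): bitmap=F......... | b=[0]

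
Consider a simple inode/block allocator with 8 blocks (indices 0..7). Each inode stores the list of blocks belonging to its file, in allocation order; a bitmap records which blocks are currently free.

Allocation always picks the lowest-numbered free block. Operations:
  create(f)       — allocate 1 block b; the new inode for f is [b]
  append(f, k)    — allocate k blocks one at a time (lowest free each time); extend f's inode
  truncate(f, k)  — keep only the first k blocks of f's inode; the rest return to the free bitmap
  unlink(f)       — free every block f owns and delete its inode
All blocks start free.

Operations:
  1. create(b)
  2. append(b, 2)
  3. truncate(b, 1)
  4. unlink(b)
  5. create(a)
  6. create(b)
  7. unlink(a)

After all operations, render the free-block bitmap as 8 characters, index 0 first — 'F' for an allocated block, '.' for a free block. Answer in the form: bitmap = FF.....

bitmap = .F......

[1] create(b) — b=0 (map F.......)
[2] append(b, 2) — b=0,1,2 (map FFF.....)
[3] truncate(b, 1) — b=0 (map F.......)
[4] unlink(b) —  (map ........)
[5] create(a) — a=0 (map F.......)
[6] create(b) — a=0 b=1 (map FF......)
[7] unlink(a) — b=1 (map .F......)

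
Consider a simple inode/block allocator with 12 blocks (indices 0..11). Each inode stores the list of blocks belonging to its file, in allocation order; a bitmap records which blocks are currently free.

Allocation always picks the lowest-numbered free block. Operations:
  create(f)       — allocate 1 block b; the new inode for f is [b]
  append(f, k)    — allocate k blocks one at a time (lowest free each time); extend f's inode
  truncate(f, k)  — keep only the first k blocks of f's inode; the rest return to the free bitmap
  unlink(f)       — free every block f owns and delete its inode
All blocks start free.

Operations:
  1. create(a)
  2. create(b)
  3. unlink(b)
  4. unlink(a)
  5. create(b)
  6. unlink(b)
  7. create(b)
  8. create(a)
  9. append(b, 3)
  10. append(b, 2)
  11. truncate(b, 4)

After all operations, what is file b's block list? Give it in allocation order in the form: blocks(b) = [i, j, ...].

  1. create(a)  ⇒  F...........  {a→[0]}
  2. create(b)  ⇒  FF..........  {a→[0]; b→[1]}
  3. unlink(b)  ⇒  F...........  {a→[0]}
  4. unlink(a)  ⇒  ............  {}
  5. create(b)  ⇒  F...........  {b→[0]}
  6. unlink(b)  ⇒  ............  {}
  7. create(b)  ⇒  F...........  {b→[0]}
  8. create(a)  ⇒  FF..........  {a→[1]; b→[0]}
  9. append(b, 3)  ⇒  FFFFF.......  {a→[1]; b→[0, 2, 3, 4]}
  10. append(b, 2)  ⇒  FFFFFFF.....  {a→[1]; b→[0, 2, 3, 4, 5, 6]}
  11. truncate(b, 4)  ⇒  FFFFF.......  {a→[1]; b→[0, 2, 3, 4]}

blocks(b) = [0, 2, 3, 4]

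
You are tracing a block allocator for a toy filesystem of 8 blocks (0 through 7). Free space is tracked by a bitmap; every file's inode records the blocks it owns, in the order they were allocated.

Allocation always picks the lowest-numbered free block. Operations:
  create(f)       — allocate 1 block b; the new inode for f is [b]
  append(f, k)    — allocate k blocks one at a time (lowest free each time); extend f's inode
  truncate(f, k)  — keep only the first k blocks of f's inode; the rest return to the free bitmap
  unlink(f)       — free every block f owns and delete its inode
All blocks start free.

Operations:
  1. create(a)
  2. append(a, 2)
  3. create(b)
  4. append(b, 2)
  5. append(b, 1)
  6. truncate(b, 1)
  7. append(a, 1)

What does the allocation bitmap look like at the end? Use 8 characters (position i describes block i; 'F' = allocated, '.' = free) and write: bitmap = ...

bitmap = FFFFF...

create(a): bitmap=F....... | a=[0]
append(a, 2): bitmap=FFF..... | a=[0, 1, 2]
create(b): bitmap=FFFF.... | a=[0, 1, 2] b=[3]
append(b, 2): bitmap=FFFFFF.. | a=[0, 1, 2] b=[3, 4, 5]
append(b, 1): bitmap=FFFFFFF. | a=[0, 1, 2] b=[3, 4, 5, 6]
truncate(b, 1): bitmap=FFFF.... | a=[0, 1, 2] b=[3]
append(a, 1): bitmap=FFFFF... | a=[0, 1, 2, 4] b=[3]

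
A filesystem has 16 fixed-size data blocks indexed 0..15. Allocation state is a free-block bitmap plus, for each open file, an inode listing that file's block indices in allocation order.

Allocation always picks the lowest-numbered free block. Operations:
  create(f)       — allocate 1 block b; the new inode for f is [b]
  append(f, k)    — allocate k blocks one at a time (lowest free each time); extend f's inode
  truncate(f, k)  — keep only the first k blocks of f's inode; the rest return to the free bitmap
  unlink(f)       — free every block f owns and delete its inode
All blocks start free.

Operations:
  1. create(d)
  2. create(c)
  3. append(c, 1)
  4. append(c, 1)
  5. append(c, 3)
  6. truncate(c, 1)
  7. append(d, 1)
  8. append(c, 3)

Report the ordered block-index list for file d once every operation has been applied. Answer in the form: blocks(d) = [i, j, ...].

  1. create(d)  ⇒  F...............  {d→[0]}
  2. create(c)  ⇒  FF..............  {c→[1]; d→[0]}
  3. append(c, 1)  ⇒  FFF.............  {c→[1, 2]; d→[0]}
  4. append(c, 1)  ⇒  FFFF............  {c→[1, 2, 3]; d→[0]}
  5. append(c, 3)  ⇒  FFFFFFF.........  {c→[1, 2, 3, 4, 5, 6]; d→[0]}
  6. truncate(c, 1)  ⇒  FF..............  {c→[1]; d→[0]}
  7. append(d, 1)  ⇒  FFF.............  {c→[1]; d→[0, 2]}
  8. append(c, 3)  ⇒  FFFFFF..........  {c→[1, 3, 4, 5]; d→[0, 2]}

blocks(d) = [0, 2]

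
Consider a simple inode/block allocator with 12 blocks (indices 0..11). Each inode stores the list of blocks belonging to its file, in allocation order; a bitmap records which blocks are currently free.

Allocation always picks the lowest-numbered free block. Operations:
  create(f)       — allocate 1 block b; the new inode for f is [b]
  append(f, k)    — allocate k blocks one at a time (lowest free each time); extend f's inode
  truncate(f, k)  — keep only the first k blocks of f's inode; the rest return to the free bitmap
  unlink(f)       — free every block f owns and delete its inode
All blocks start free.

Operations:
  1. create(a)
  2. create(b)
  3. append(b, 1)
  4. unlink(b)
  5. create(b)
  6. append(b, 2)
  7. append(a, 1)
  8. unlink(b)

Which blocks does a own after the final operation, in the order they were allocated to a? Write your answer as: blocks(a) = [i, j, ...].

blocks(a) = [0, 4]

  1. create(a)  ⇒  F...........  {a→[0]}
  2. create(b)  ⇒  FF..........  {a→[0]; b→[1]}
  3. append(b, 1)  ⇒  FFF.........  {a→[0]; b→[1, 2]}
  4. unlink(b)  ⇒  F...........  {a→[0]}
  5. create(b)  ⇒  FF..........  {a→[0]; b→[1]}
  6. append(b, 2)  ⇒  FFFF........  {a→[0]; b→[1, 2, 3]}
  7. append(a, 1)  ⇒  FFFFF.......  {a→[0, 4]; b→[1, 2, 3]}
  8. unlink(b)  ⇒  F...F.......  {a→[0, 4]}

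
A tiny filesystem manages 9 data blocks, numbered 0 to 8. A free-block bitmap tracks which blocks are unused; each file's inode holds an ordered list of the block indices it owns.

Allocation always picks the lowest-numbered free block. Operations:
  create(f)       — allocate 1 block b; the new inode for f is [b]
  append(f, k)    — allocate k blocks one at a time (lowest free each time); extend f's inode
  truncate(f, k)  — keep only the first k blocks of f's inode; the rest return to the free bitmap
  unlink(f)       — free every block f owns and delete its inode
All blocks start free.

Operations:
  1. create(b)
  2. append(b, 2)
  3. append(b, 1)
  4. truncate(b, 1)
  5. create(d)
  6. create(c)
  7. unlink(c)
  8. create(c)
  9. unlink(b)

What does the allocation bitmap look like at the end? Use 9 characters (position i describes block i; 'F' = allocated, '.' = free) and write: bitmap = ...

create(b): bitmap=F........ | b=[0]
append(b, 2): bitmap=FFF...... | b=[0, 1, 2]
append(b, 1): bitmap=FFFF..... | b=[0, 1, 2, 3]
truncate(b, 1): bitmap=F........ | b=[0]
create(d): bitmap=FF....... | b=[0] d=[1]
create(c): bitmap=FFF...... | b=[0] c=[2] d=[1]
unlink(c): bitmap=FF....... | b=[0] d=[1]
create(c): bitmap=FFF...... | b=[0] c=[2] d=[1]
unlink(b): bitmap=.FF...... | c=[2] d=[1]

bitmap = .FF......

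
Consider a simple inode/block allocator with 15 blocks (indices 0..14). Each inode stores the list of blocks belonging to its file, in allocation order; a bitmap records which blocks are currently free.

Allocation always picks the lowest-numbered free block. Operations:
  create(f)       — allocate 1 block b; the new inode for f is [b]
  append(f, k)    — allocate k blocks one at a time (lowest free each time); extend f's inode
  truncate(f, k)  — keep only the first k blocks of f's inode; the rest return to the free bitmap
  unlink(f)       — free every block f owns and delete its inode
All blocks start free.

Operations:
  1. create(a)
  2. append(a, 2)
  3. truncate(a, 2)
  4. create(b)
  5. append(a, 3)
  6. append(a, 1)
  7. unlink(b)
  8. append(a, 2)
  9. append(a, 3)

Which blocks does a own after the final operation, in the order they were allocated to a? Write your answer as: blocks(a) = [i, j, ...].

blocks(a) = [0, 1, 3, 4, 5, 6, 2, 7, 8, 9, 10]

create(a): bitmap=F.............. | a=[0]
append(a, 2): bitmap=FFF............ | a=[0, 1, 2]
truncate(a, 2): bitmap=FF............. | a=[0, 1]
create(b): bitmap=FFF............ | a=[0, 1] b=[2]
append(a, 3): bitmap=FFFFFF......... | a=[0, 1, 3, 4, 5] b=[2]
append(a, 1): bitmap=FFFFFFF........ | a=[0, 1, 3, 4, 5, 6] b=[2]
unlink(b): bitmap=FF.FFFF........ | a=[0, 1, 3, 4, 5, 6]
append(a, 2): bitmap=FFFFFFFF....... | a=[0, 1, 3, 4, 5, 6, 2, 7]
append(a, 3): bitmap=FFFFFFFFFFF.... | a=[0, 1, 3, 4, 5, 6, 2, 7, 8, 9, 10]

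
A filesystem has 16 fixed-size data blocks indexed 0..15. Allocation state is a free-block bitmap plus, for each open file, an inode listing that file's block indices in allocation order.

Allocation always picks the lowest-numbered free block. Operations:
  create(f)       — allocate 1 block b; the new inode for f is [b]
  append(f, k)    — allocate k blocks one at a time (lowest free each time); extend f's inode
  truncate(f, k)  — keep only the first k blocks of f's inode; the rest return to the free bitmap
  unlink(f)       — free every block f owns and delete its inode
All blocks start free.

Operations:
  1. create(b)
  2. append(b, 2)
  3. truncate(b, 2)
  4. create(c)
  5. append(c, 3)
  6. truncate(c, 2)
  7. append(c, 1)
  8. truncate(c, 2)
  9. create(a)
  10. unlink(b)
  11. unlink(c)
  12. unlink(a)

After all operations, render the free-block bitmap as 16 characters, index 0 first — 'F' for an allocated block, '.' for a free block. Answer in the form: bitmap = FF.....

bitmap = ................

  1. create(b)  ⇒  F...............  {b→[0]}
  2. append(b, 2)  ⇒  FFF.............  {b→[0, 1, 2]}
  3. truncate(b, 2)  ⇒  FF..............  {b→[0, 1]}
  4. create(c)  ⇒  FFF.............  {b→[0, 1]; c→[2]}
  5. append(c, 3)  ⇒  FFFFFF..........  {b→[0, 1]; c→[2, 3, 4, 5]}
  6. truncate(c, 2)  ⇒  FFFF............  {b→[0, 1]; c→[2, 3]}
  7. append(c, 1)  ⇒  FFFFF...........  {b→[0, 1]; c→[2, 3, 4]}
  8. truncate(c, 2)  ⇒  FFFF............  {b→[0, 1]; c→[2, 3]}
  9. create(a)  ⇒  FFFFF...........  {a→[4]; b→[0, 1]; c→[2, 3]}
  10. unlink(b)  ⇒  ..FFF...........  {a→[4]; c→[2, 3]}
  11. unlink(c)  ⇒  ....F...........  {a→[4]}
  12. unlink(a)  ⇒  ................  {}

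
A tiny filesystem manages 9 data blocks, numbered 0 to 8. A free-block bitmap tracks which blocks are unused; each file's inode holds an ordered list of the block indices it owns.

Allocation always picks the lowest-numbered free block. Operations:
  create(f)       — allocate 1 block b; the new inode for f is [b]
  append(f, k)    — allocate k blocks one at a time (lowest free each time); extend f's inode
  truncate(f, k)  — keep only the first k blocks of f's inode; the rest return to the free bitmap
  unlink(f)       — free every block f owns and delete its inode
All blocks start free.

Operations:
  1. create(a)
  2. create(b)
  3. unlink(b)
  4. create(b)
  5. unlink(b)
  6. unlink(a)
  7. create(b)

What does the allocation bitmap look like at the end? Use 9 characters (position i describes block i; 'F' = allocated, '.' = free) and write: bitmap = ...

bitmap = F........

  1. create(a)  ⇒  F........  {a→[0]}
  2. create(b)  ⇒  FF.......  {a→[0]; b→[1]}
  3. unlink(b)  ⇒  F........  {a→[0]}
  4. create(b)  ⇒  FF.......  {a→[0]; b→[1]}
  5. unlink(b)  ⇒  F........  {a→[0]}
  6. unlink(a)  ⇒  .........  {}
  7. create(b)  ⇒  F........  {b→[0]}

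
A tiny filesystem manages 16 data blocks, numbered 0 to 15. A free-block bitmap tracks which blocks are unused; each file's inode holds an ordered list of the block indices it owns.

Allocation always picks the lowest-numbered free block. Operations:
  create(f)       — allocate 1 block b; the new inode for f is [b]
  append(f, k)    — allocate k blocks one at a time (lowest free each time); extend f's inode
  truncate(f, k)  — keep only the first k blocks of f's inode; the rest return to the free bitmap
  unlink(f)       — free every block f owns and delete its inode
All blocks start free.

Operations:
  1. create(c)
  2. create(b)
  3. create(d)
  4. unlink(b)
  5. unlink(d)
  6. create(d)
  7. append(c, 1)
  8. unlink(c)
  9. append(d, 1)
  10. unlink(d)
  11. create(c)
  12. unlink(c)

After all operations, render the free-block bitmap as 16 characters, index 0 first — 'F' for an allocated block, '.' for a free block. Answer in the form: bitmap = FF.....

bitmap = ................

after create(c) → c:[0]  free=[F...............]
after create(b) → b:[1], c:[0]  free=[FF..............]
after create(d) → b:[1], c:[0], d:[2]  free=[FFF.............]
after unlink(b) → c:[0], d:[2]  free=[F.F.............]
after unlink(d) → c:[0]  free=[F...............]
after create(d) → c:[0], d:[1]  free=[FF..............]
after append(c, 1) → c:[0, 2], d:[1]  free=[FFF.............]
after unlink(c) → d:[1]  free=[.F..............]
after append(d, 1) → d:[1, 0]  free=[FF..............]
after unlink(d) →   free=[................]
after create(c) → c:[0]  free=[F...............]
after unlink(c) →   free=[................]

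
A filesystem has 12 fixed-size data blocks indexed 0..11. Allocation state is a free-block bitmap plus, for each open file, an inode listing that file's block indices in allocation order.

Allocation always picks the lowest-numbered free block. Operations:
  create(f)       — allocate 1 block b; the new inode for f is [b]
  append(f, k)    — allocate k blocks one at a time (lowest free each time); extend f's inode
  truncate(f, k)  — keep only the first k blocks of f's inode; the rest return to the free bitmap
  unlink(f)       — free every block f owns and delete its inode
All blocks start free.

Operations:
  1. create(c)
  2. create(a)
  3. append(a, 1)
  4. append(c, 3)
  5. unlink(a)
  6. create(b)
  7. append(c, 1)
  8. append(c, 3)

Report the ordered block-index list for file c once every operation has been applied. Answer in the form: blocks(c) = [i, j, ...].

  1. create(c)  ⇒  F...........  {c→[0]}
  2. create(a)  ⇒  FF..........  {a→[1]; c→[0]}
  3. append(a, 1)  ⇒  FFF.........  {a→[1, 2]; c→[0]}
  4. append(c, 3)  ⇒  FFFFFF......  {a→[1, 2]; c→[0, 3, 4, 5]}
  5. unlink(a)  ⇒  F..FFF......  {c→[0, 3, 4, 5]}
  6. create(b)  ⇒  FF.FFF......  {b→[1]; c→[0, 3, 4, 5]}
  7. append(c, 1)  ⇒  FFFFFF......  {b→[1]; c→[0, 3, 4, 5, 2]}
  8. append(c, 3)  ⇒  FFFFFFFFF...  {b→[1]; c→[0, 3, 4, 5, 2, 6, 7, 8]}

blocks(c) = [0, 3, 4, 5, 2, 6, 7, 8]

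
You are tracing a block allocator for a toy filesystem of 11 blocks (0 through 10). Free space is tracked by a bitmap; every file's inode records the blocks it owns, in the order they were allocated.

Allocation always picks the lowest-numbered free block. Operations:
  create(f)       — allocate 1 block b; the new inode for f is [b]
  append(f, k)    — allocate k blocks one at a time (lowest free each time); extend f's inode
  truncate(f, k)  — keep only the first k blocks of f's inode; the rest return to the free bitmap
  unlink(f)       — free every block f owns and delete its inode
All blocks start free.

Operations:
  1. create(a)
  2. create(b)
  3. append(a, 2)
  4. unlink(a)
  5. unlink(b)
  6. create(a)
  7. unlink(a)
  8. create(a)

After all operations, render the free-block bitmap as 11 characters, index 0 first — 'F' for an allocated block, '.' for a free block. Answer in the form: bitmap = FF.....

bitmap = F..........

[1] create(a) — a=0 (map F..........)
[2] create(b) — a=0 b=1 (map FF.........)
[3] append(a, 2) — a=0,2,3 b=1 (map FFFF.......)
[4] unlink(a) — b=1 (map .F.........)
[5] unlink(b) —  (map ...........)
[6] create(a) — a=0 (map F..........)
[7] unlink(a) —  (map ...........)
[8] create(a) — a=0 (map F..........)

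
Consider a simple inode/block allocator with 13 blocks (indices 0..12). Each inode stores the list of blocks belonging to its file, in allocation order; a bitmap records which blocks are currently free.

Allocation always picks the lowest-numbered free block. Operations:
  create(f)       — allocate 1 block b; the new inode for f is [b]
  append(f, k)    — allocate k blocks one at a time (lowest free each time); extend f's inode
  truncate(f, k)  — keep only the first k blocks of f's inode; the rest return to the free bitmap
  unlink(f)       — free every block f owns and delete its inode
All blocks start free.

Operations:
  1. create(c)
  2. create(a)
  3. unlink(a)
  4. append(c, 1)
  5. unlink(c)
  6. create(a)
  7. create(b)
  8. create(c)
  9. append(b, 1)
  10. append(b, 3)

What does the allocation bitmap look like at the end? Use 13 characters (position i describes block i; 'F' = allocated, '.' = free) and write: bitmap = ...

[1] create(c) — c=0 (map F............)
[2] create(a) — a=1 c=0 (map FF...........)
[3] unlink(a) — c=0 (map F............)
[4] append(c, 1) — c=0,1 (map FF...........)
[5] unlink(c) —  (map .............)
[6] create(a) — a=0 (map F............)
[7] create(b) — a=0 b=1 (map FF...........)
[8] create(c) — a=0 b=1 c=2 (map FFF..........)
[9] append(b, 1) — a=0 b=1,3 c=2 (map FFFF.........)
[10] append(b, 3) — a=0 b=1,3,4,5,6 c=2 (map FFFFFFF......)

bitmap = FFFFFFF......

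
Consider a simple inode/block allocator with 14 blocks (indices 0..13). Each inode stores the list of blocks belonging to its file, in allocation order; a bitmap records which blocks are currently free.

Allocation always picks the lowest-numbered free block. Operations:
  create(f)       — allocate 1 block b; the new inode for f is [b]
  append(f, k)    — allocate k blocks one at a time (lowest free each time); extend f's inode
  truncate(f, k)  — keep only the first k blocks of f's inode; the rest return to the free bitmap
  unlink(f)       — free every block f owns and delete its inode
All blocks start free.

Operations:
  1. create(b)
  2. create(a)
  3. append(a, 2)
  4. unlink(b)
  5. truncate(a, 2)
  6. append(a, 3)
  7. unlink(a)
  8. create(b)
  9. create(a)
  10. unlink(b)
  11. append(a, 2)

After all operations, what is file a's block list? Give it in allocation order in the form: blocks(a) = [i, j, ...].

blocks(a) = [1, 0, 2]

  1. create(b)  ⇒  F.............  {b→[0]}
  2. create(a)  ⇒  FF............  {a→[1]; b→[0]}
  3. append(a, 2)  ⇒  FFFF..........  {a→[1, 2, 3]; b→[0]}
  4. unlink(b)  ⇒  .FFF..........  {a→[1, 2, 3]}
  5. truncate(a, 2)  ⇒  .FF...........  {a→[1, 2]}
  6. append(a, 3)  ⇒  FFFFF.........  {a→[1, 2, 0, 3, 4]}
  7. unlink(a)  ⇒  ..............  {}
  8. create(b)  ⇒  F.............  {b→[0]}
  9. create(a)  ⇒  FF............  {a→[1]; b→[0]}
  10. unlink(b)  ⇒  .F............  {a→[1]}
  11. append(a, 2)  ⇒  FFF...........  {a→[1, 0, 2]}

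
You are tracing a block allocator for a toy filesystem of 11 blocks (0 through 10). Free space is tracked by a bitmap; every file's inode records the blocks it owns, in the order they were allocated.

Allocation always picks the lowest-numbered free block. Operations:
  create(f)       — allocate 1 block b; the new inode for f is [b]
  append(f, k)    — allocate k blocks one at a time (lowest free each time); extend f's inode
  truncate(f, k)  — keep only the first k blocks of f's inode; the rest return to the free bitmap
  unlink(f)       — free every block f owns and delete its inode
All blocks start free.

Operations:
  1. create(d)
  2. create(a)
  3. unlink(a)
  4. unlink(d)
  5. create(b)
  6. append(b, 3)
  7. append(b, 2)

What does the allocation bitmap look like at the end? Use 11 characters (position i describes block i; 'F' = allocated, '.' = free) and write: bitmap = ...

create(d): bitmap=F.......... | d=[0]
create(a): bitmap=FF......... | a=[1] d=[0]
unlink(a): bitmap=F.......... | d=[0]
unlink(d): bitmap=........... | 
create(b): bitmap=F.......... | b=[0]
append(b, 3): bitmap=FFFF....... | b=[0, 1, 2, 3]
append(b, 2): bitmap=FFFFFF..... | b=[0, 1, 2, 3, 4, 5]

bitmap = FFFFFF.....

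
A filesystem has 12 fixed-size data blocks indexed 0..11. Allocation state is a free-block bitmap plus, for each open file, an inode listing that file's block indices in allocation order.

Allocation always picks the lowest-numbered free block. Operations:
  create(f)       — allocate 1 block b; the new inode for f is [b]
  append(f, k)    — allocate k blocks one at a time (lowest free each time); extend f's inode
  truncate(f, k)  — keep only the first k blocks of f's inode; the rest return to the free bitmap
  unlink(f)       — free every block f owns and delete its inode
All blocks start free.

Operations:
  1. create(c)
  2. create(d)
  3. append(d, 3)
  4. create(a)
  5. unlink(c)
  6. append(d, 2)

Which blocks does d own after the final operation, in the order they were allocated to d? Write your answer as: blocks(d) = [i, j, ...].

blocks(d) = [1, 2, 3, 4, 0, 6]

after create(c) → c:[0]  free=[F...........]
after create(d) → c:[0], d:[1]  free=[FF..........]
after append(d, 3) → c:[0], d:[1, 2, 3, 4]  free=[FFFFF.......]
after create(a) → a:[5], c:[0], d:[1, 2, 3, 4]  free=[FFFFFF......]
after unlink(c) → a:[5], d:[1, 2, 3, 4]  free=[.FFFFF......]
after append(d, 2) → a:[5], d:[1, 2, 3, 4, 0, 6]  free=[FFFFFFF.....]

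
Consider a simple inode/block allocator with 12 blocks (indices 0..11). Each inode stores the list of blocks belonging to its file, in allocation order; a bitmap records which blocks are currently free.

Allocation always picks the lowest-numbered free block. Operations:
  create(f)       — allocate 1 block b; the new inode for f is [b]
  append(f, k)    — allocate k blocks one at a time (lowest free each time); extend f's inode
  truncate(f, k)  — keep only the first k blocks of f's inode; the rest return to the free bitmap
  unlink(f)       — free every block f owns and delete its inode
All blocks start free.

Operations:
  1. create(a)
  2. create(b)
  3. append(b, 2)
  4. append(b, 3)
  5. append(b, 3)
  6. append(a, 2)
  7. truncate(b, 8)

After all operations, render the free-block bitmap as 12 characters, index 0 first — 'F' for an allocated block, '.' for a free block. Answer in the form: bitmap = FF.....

  1. create(a)  ⇒  F...........  {a→[0]}
  2. create(b)  ⇒  FF..........  {a→[0]; b→[1]}
  3. append(b, 2)  ⇒  FFFF........  {a→[0]; b→[1, 2, 3]}
  4. append(b, 3)  ⇒  FFFFFFF.....  {a→[0]; b→[1, 2, 3, 4, 5, 6]}
  5. append(b, 3)  ⇒  FFFFFFFFFF..  {a→[0]; b→[1, 2, 3, 4, 5, 6, 7, 8, 9]}
  6. append(a, 2)  ⇒  FFFFFFFFFFFF  {a→[0, 10, 11]; b→[1, 2, 3, 4, 5, 6, 7, 8, 9]}
  7. truncate(b, 8)  ⇒  FFFFFFFFF.FF  {a→[0, 10, 11]; b→[1, 2, 3, 4, 5, 6, 7, 8]}

bitmap = FFFFFFFFF.FF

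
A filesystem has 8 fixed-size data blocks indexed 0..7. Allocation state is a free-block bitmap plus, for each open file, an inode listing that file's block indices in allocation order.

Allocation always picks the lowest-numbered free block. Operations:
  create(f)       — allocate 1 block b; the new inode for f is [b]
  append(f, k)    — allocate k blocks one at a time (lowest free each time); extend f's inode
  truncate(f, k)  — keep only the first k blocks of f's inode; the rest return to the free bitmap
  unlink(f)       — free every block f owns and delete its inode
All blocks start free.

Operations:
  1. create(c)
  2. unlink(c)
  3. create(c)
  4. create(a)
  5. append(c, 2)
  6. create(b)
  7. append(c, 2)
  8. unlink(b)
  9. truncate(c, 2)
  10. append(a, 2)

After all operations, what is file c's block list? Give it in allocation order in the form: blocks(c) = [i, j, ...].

create(c): bitmap=F....... | c=[0]
unlink(c): bitmap=........ | 
create(c): bitmap=F....... | c=[0]
create(a): bitmap=FF...... | a=[1] c=[0]
append(c, 2): bitmap=FFFF.... | a=[1] c=[0, 2, 3]
create(b): bitmap=FFFFF... | a=[1] b=[4] c=[0, 2, 3]
append(c, 2): bitmap=FFFFFFF. | a=[1] b=[4] c=[0, 2, 3, 5, 6]
unlink(b): bitmap=FFFF.FF. | a=[1] c=[0, 2, 3, 5, 6]
truncate(c, 2): bitmap=FFF..... | a=[1] c=[0, 2]
append(a, 2): bitmap=FFFFF... | a=[1, 3, 4] c=[0, 2]

blocks(c) = [0, 2]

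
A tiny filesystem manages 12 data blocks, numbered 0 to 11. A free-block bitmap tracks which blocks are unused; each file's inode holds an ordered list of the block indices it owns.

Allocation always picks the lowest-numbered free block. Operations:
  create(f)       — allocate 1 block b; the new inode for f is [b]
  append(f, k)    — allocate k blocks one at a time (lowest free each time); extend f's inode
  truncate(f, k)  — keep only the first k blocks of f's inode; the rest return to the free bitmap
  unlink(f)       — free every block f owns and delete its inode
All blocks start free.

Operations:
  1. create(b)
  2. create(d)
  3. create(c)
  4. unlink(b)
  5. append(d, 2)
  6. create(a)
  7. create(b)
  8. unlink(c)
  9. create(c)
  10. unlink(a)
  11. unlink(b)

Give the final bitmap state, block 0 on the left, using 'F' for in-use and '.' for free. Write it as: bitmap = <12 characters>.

bitmap = FFFF........

  1. create(b)  ⇒  F...........  {b→[0]}
  2. create(d)  ⇒  FF..........  {b→[0]; d→[1]}
  3. create(c)  ⇒  FFF.........  {b→[0]; c→[2]; d→[1]}
  4. unlink(b)  ⇒  .FF.........  {c→[2]; d→[1]}
  5. append(d, 2)  ⇒  FFFF........  {c→[2]; d→[1, 0, 3]}
  6. create(a)  ⇒  FFFFF.......  {a→[4]; c→[2]; d→[1, 0, 3]}
  7. create(b)  ⇒  FFFFFF......  {a→[4]; b→[5]; c→[2]; d→[1, 0, 3]}
  8. unlink(c)  ⇒  FF.FFF......  {a→[4]; b→[5]; d→[1, 0, 3]}
  9. create(c)  ⇒  FFFFFF......  {a→[4]; b→[5]; c→[2]; d→[1, 0, 3]}
  10. unlink(a)  ⇒  FFFF.F......  {b→[5]; c→[2]; d→[1, 0, 3]}
  11. unlink(b)  ⇒  FFFF........  {c→[2]; d→[1, 0, 3]}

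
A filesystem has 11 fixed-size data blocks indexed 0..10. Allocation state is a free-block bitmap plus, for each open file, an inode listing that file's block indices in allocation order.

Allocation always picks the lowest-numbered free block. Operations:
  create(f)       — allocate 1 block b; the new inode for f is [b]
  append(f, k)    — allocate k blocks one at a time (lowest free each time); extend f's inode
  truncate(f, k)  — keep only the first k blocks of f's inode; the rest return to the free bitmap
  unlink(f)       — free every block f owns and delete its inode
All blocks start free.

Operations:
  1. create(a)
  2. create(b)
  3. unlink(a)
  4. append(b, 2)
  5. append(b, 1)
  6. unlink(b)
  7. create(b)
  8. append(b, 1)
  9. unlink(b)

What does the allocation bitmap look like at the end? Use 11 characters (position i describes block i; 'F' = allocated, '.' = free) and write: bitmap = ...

bitmap = ...........

create(a): bitmap=F.......... | a=[0]
create(b): bitmap=FF......... | a=[0] b=[1]
unlink(a): bitmap=.F......... | b=[1]
append(b, 2): bitmap=FFF........ | b=[1, 0, 2]
append(b, 1): bitmap=FFFF....... | b=[1, 0, 2, 3]
unlink(b): bitmap=........... | 
create(b): bitmap=F.......... | b=[0]
append(b, 1): bitmap=FF......... | b=[0, 1]
unlink(b): bitmap=........... | 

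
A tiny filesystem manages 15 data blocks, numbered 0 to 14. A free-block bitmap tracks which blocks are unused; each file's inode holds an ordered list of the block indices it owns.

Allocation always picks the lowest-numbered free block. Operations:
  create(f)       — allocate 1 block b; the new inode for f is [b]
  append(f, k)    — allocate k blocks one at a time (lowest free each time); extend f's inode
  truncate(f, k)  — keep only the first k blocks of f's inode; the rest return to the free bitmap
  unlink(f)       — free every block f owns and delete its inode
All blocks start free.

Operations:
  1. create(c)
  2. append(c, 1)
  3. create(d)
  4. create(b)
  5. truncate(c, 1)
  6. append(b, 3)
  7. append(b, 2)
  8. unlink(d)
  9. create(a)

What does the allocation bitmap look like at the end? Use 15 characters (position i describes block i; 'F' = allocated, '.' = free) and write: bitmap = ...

  1. create(c)  ⇒  F..............  {c→[0]}
  2. append(c, 1)  ⇒  FF.............  {c→[0, 1]}
  3. create(d)  ⇒  FFF............  {c→[0, 1]; d→[2]}
  4. create(b)  ⇒  FFFF...........  {b→[3]; c→[0, 1]; d→[2]}
  5. truncate(c, 1)  ⇒  F.FF...........  {b→[3]; c→[0]; d→[2]}
  6. append(b, 3)  ⇒  FFFFFF.........  {b→[3, 1, 4, 5]; c→[0]; d→[2]}
  7. append(b, 2)  ⇒  FFFFFFFF.......  {b→[3, 1, 4, 5, 6, 7]; c→[0]; d→[2]}
  8. unlink(d)  ⇒  FF.FFFFF.......  {b→[3, 1, 4, 5, 6, 7]; c→[0]}
  9. create(a)  ⇒  FFFFFFFF.......  {a→[2]; b→[3, 1, 4, 5, 6, 7]; c→[0]}

bitmap = FFFFFFFF.......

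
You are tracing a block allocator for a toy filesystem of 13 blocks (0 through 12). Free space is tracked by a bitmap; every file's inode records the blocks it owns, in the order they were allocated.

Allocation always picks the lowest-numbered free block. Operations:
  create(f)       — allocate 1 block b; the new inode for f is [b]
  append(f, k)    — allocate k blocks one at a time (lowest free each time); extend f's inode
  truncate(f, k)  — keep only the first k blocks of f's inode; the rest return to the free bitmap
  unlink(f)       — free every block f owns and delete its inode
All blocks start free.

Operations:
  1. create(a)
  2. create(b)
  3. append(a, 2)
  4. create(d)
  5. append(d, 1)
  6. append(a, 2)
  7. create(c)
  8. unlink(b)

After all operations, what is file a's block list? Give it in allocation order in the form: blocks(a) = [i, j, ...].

blocks(a) = [0, 2, 3, 6, 7]

[1] create(a) — a=0 (map F............)
[2] create(b) — a=0 b=1 (map FF...........)
[3] append(a, 2) — a=0,2,3 b=1 (map FFFF.........)
[4] create(d) — a=0,2,3 b=1 d=4 (map FFFFF........)
[5] append(d, 1) — a=0,2,3 b=1 d=4,5 (map FFFFFF.......)
[6] append(a, 2) — a=0,2,3,6,7 b=1 d=4,5 (map FFFFFFFF.....)
[7] create(c) — a=0,2,3,6,7 b=1 c=8 d=4,5 (map FFFFFFFFF....)
[8] unlink(b) — a=0,2,3,6,7 c=8 d=4,5 (map F.FFFFFFF....)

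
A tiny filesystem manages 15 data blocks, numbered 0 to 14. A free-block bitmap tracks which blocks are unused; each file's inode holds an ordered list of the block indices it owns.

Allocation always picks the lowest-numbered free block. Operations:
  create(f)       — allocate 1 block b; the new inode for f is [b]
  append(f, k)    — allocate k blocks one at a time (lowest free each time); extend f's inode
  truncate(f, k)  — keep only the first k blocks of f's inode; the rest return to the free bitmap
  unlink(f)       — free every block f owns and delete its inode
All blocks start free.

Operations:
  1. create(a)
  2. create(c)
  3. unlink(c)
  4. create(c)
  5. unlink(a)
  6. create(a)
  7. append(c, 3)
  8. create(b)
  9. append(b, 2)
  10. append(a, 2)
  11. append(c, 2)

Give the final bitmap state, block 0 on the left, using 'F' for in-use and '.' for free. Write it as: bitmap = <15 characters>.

create(a): bitmap=F.............. | a=[0]
create(c): bitmap=FF............. | a=[0] c=[1]
unlink(c): bitmap=F.............. | a=[0]
create(c): bitmap=FF............. | a=[0] c=[1]
unlink(a): bitmap=.F............. | c=[1]
create(a): bitmap=FF............. | a=[0] c=[1]
append(c, 3): bitmap=FFFFF.......... | a=[0] c=[1, 2, 3, 4]
create(b): bitmap=FFFFFF......... | a=[0] b=[5] c=[1, 2, 3, 4]
append(b, 2): bitmap=FFFFFFFF....... | a=[0] b=[5, 6, 7] c=[1, 2, 3, 4]
append(a, 2): bitmap=FFFFFFFFFF..... | a=[0, 8, 9] b=[5, 6, 7] c=[1, 2, 3, 4]
append(c, 2): bitmap=FFFFFFFFFFFF... | a=[0, 8, 9] b=[5, 6, 7] c=[1, 2, 3, 4, 10, 11]

bitmap = FFFFFFFFFFFF...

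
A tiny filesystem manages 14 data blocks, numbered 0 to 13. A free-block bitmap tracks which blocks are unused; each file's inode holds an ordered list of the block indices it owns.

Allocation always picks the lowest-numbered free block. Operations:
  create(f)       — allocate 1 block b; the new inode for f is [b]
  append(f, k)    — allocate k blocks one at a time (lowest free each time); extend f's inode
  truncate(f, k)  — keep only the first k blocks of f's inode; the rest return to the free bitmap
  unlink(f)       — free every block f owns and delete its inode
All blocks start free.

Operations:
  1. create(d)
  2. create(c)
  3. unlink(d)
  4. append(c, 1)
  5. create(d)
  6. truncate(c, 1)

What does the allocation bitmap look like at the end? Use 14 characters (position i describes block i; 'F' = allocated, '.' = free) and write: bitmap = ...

bitmap = .FF...........

create(d): bitmap=F............. | d=[0]
create(c): bitmap=FF............ | c=[1] d=[0]
unlink(d): bitmap=.F............ | c=[1]
append(c, 1): bitmap=FF............ | c=[1, 0]
create(d): bitmap=FFF........... | c=[1, 0] d=[2]
truncate(c, 1): bitmap=.FF........... | c=[1] d=[2]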